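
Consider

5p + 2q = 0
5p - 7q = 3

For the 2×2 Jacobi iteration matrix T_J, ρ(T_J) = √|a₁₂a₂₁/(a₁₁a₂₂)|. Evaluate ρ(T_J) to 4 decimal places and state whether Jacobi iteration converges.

a₁₂a₂₁/(a₁₁a₂₂) = (2)·(5) / ((5)·(-7)) = -0.285714
ρ = √|-0.285714| = √0.285714 = 0.5345
ρ < 1, so Jacobi converges

0.5345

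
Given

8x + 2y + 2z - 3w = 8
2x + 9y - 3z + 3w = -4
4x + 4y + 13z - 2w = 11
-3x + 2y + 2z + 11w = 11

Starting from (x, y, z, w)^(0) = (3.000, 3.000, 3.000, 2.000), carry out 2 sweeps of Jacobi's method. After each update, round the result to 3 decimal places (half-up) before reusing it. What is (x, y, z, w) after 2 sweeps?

(1.640, -0.973, 1.120, 1.335)

Iteration 1:
  x = (8 - (2)·3.000 - (2)·3.000 - (-3)·2.000) / (8) = 0.250
  y = (-4 - (2)·3.000 - (-3)·3.000 - (3)·2.000) / (9) = -0.778
  z = (11 - (4)·3.000 - (4)·3.000 - (-2)·2.000) / (13) = -0.692
  w = (11 - (-3)·3.000 - (2)·3.000 - (2)·3.000) / (11) = 0.727
Iteration 2:
  x = (8 - (2)·-0.778 - (2)·-0.692 - (-3)·0.727) / (8) = 1.640
  y = (-4 - (2)·0.250 - (-3)·-0.692 - (3)·0.727) / (9) = -0.973
  z = (11 - (4)·0.250 - (4)·-0.778 - (-2)·0.727) / (13) = 1.120
  w = (11 - (-3)·0.250 - (2)·-0.778 - (2)·-0.692) / (11) = 1.335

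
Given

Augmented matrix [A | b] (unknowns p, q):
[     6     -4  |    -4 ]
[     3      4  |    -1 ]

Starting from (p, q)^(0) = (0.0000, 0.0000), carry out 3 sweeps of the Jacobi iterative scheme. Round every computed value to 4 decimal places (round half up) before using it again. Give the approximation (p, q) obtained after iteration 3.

Iteration 1:
  p = (-4 - (-4)·0.0000) / (6) = -0.6667
  q = (-1 - (3)·0.0000) / (4) = -0.2500
Iteration 2:
  p = (-4 - (-4)·-0.2500) / (6) = -0.8333
  q = (-1 - (3)·-0.6667) / (4) = 0.2500
Iteration 3:
  p = (-4 - (-4)·0.2500) / (6) = -0.5000
  q = (-1 - (3)·-0.8333) / (4) = 0.3750

(-0.5000, 0.3750)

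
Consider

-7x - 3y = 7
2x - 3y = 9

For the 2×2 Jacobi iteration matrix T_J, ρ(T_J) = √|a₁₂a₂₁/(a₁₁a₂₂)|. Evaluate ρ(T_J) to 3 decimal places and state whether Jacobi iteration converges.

0.535

a₁₂a₂₁/(a₁₁a₂₂) = (-3)·(2) / ((-7)·(-3)) = -0.285714
ρ = √|-0.285714| = √0.285714 = 0.535
ρ < 1, so Jacobi converges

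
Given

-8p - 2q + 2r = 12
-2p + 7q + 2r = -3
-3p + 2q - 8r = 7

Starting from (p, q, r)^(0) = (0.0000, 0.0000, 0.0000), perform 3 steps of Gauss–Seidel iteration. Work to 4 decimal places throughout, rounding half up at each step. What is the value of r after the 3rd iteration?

Iteration 1:
  p = (12 - (-2)·0.0000 - (2)·0.0000) / (-8) = -1.5000
  q = (-3 - (-2)·-1.5000 - (2)·0.0000) / (7) = -0.8571
  r = (7 - (-3)·-1.5000 - (2)·-0.8571) / (-8) = -0.5268
Iteration 2:
  p = (12 - (-2)·-0.8571 - (2)·-0.5268) / (-8) = -1.4174
  q = (-3 - (-2)·-1.4174 - (2)·-0.5268) / (7) = -0.6830
  r = (7 - (-3)·-1.4174 - (2)·-0.6830) / (-8) = -0.5142
Iteration 3:
  p = (12 - (-2)·-0.6830 - (2)·-0.5142) / (-8) = -1.4578
  q = (-3 - (-2)·-1.4578 - (2)·-0.5142) / (7) = -0.6982
  r = (7 - (-3)·-1.4578 - (2)·-0.6982) / (-8) = -0.5029

-0.5029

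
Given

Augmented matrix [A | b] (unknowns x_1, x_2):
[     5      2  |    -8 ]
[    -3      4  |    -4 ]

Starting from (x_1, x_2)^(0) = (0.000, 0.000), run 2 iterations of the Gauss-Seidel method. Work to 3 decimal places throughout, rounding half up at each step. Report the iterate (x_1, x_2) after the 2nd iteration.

(-0.720, -1.540)

Iteration 1:
  x_1 = (-8 - (2)·0.000) / (5) = -1.600
  x_2 = (-4 - (-3)·-1.600) / (4) = -2.200
Iteration 2:
  x_1 = (-8 - (2)·-2.200) / (5) = -0.720
  x_2 = (-4 - (-3)·-0.720) / (4) = -1.540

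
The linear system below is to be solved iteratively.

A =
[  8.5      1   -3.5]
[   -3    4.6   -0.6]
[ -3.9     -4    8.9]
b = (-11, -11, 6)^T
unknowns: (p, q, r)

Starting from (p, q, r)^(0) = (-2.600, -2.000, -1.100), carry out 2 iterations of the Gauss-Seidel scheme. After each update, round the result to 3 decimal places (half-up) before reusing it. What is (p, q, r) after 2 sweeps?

Iteration 1:
  p = (-11 - (1)·-2.000 - (-3.5)·-1.100) / (8.5) = -1.512
  q = (-11 - (-3)·-1.512 - (-0.6)·-1.100) / (4.6) = -3.521
  r = (6 - (-3.9)·-1.512 - (-4)·-3.521) / (8.9) = -1.571
Iteration 2:
  p = (-11 - (1)·-3.521 - (-3.5)·-1.571) / (8.5) = -1.527
  q = (-11 - (-3)·-1.527 - (-0.6)·-1.571) / (4.6) = -3.592
  r = (6 - (-3.9)·-1.527 - (-4)·-3.592) / (8.9) = -1.609

(-1.527, -3.592, -1.609)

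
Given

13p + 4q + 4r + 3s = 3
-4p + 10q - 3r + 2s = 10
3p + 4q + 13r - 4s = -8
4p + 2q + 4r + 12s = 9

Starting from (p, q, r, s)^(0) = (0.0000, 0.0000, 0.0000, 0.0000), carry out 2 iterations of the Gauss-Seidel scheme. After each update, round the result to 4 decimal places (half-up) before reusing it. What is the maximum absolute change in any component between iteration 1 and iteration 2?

Iteration 1:
  p = (3 - (4)·0.0000 - (4)·0.0000 - (3)·0.0000) / (13) = 0.2308
  q = (10 - (-4)·0.2308 - (-3)·0.0000 - (2)·0.0000) / (10) = 1.0923
  r = (-8 - (3)·0.2308 - (4)·1.0923 - (-4)·0.0000) / (13) = -1.0047
  s = (9 - (4)·0.2308 - (2)·1.0923 - (4)·-1.0047) / (12) = 0.8259
Iteration 2:
  p = (3 - (4)·1.0923 - (4)·-1.0047 - (3)·0.8259) / (13) = 0.0132
  q = (10 - (-4)·0.0132 - (-3)·-1.0047 - (2)·0.8259) / (10) = 0.5387
  r = (-8 - (3)·0.0132 - (4)·0.5387 - (-4)·0.8259) / (13) = -0.5301
  s = (9 - (4)·0.0132 - (2)·0.5387 - (4)·-0.5301) / (12) = 0.8325
Change: (-0.2176, -0.5536, 0.4746, 0.0066) → max |·| = 0.5536

0.5536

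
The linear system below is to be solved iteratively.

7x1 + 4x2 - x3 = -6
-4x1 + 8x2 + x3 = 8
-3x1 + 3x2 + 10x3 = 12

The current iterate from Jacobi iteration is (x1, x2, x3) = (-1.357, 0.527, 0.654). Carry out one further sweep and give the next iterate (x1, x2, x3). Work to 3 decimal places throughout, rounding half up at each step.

(-1.065, 0.240, 0.635)

One sweep:
  x1 = (-6 - (4)·0.527 - (-1)·0.654) / (7) = -1.065
  x2 = (8 - (-4)·-1.357 - (1)·0.654) / (8) = 0.240
  x3 = (12 - (-3)·-1.357 - (3)·0.527) / (10) = 0.635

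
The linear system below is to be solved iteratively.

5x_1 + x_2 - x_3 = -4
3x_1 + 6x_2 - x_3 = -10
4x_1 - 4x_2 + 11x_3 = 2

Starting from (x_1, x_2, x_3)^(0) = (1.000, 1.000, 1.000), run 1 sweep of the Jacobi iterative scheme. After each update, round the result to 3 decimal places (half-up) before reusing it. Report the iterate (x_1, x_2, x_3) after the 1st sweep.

Iteration 1:
  x_1 = (-4 - (1)·1.000 - (-1)·1.000) / (5) = -0.800
  x_2 = (-10 - (3)·1.000 - (-1)·1.000) / (6) = -2.000
  x_3 = (2 - (4)·1.000 - (-4)·1.000) / (11) = 0.182

(-0.800, -2.000, 0.182)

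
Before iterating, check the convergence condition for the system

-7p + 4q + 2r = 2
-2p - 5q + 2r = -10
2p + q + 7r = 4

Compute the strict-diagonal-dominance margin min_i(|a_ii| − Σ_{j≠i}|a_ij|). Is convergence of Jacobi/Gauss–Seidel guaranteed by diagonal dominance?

1

row 1: |-7| − (4+2) = 1
row 2: |-5| − (2+2) = 1
row 3: |7| − (2+1) = 4
minimum over rows = 1 → strictly diagonally dominant (convergence guaranteed)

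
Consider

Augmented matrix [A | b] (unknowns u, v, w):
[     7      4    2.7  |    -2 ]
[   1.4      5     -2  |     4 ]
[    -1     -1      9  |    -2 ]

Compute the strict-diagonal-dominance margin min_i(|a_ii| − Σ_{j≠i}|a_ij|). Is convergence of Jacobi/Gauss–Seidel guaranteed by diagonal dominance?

row 1: |7| − (4+2.7) = 0.3
row 2: |5| − (1.4+2) = 1.6
row 3: |9| − (1+1) = 7
minimum over rows = 0.3 → strictly diagonally dominant (convergence guaranteed)

0.3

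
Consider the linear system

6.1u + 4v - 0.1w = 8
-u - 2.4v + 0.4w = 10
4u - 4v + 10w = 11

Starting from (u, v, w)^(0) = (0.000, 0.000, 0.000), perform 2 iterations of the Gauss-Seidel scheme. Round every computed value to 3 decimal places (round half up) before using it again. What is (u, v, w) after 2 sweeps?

Iteration 1:
  u = (8 - (4)·0.000 - (-0.1)·0.000) / (6.1) = 1.311
  v = (10 - (-1)·1.311 - (0.4)·0.000) / (-2.4) = -4.713
  w = (11 - (4)·1.311 - (-4)·-4.713) / (10) = -1.310
Iteration 2:
  u = (8 - (4)·-4.713 - (-0.1)·-1.310) / (6.1) = 4.380
  v = (10 - (-1)·4.380 - (0.4)·-1.310) / (-2.4) = -6.210
  w = (11 - (4)·4.380 - (-4)·-6.210) / (10) = -3.136

(4.380, -6.210, -3.136)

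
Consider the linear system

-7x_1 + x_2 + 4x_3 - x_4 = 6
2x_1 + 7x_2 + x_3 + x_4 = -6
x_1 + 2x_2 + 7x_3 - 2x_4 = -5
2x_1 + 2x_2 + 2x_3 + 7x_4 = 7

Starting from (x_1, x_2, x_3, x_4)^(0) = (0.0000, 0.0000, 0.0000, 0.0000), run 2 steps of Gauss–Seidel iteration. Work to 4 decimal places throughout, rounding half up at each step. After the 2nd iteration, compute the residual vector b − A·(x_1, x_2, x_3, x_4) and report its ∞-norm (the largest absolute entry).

2.0624

Iteration 1:
  x_1 = (6 - (1)·0.0000 - (4)·0.0000 - (-1)·0.0000) / (-7) = -0.8571
  x_2 = (-6 - (2)·-0.8571 - (1)·0.0000 - (1)·0.0000) / (7) = -0.6123
  x_3 = (-5 - (1)·-0.8571 - (2)·-0.6123 - (-2)·0.0000) / (7) = -0.4169
  x_4 = (7 - (2)·-0.8571 - (2)·-0.6123 - (2)·-0.4169) / (7) = 1.5389
Iteration 2:
  x_1 = (6 - (1)·-0.6123 - (4)·-0.4169 - (-1)·1.5389) / (-7) = -1.4027
  x_2 = (-6 - (2)·-1.4027 - (1)·-0.4169 - (1)·1.5389) / (7) = -0.6167
  x_3 = (-5 - (1)·-1.4027 - (2)·-0.6167 - (-2)·1.5389) / (7) = 0.1020
  x_4 = (7 - (2)·-1.4027 - (2)·-0.6167 - (2)·0.1020) / (7) = 1.5478
Residual b − A·x = (-2.0624, -0.5275, 0.0177, 0.0002); ∞-norm = 2.0624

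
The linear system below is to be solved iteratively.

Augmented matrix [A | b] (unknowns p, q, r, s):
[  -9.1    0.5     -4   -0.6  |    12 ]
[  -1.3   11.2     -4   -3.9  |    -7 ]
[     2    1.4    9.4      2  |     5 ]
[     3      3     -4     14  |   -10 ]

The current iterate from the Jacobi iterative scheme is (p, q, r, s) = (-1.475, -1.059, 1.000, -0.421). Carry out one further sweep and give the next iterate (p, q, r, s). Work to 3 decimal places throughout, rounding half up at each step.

(-1.789, -0.586, 1.093, 0.114)

One sweep:
  p = (12 - (0.5)·-1.059 - (-4)·1.000 - (-0.6)·-0.421) / (-9.1) = -1.789
  q = (-7 - (-1.3)·-1.475 - (-4)·1.000 - (-3.9)·-0.421) / (11.2) = -0.586
  r = (5 - (2)·-1.475 - (1.4)·-1.059 - (2)·-0.421) / (9.4) = 1.093
  s = (-10 - (3)·-1.475 - (3)·-1.059 - (-4)·1.000) / (14) = 0.114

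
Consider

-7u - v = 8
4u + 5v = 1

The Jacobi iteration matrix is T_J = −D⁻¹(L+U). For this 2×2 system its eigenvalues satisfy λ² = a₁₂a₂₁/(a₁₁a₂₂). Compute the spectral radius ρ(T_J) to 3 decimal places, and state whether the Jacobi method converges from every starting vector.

0.338

a₁₂a₂₁/(a₁₁a₂₂) = (-1)·(4) / ((-7)·(5)) = 0.114286
ρ = √|0.114286| = √0.114286 = 0.338
ρ < 1, so Jacobi converges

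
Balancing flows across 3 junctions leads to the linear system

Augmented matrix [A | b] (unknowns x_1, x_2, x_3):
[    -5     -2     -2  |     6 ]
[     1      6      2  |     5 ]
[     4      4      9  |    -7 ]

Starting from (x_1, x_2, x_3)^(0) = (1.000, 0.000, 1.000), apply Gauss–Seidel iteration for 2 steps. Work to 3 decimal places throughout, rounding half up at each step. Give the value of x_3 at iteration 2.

-0.711

Iteration 1:
  x_1 = (6 - (-2)·0.000 - (-2)·1.000) / (-5) = -1.600
  x_2 = (5 - (1)·-1.600 - (2)·1.000) / (6) = 0.767
  x_3 = (-7 - (4)·-1.600 - (4)·0.767) / (9) = -0.408
Iteration 2:
  x_1 = (6 - (-2)·0.767 - (-2)·-0.408) / (-5) = -1.344
  x_2 = (5 - (1)·-1.344 - (2)·-0.408) / (6) = 1.193
  x_3 = (-7 - (4)·-1.344 - (4)·1.193) / (9) = -0.711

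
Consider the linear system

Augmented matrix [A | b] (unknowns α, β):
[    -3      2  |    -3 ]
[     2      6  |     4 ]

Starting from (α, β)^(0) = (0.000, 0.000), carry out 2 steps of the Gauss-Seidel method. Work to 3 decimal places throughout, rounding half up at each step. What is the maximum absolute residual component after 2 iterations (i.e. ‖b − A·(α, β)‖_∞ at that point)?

Iteration 1:
  α = (-3 - (2)·0.000) / (-3) = 1.000
  β = (4 - (2)·1.000) / (6) = 0.333
Iteration 2:
  α = (-3 - (2)·0.333) / (-3) = 1.222
  β = (4 - (2)·1.222) / (6) = 0.259
Residual b − A·x = (0.148, 0.002); ∞-norm = 0.148

0.148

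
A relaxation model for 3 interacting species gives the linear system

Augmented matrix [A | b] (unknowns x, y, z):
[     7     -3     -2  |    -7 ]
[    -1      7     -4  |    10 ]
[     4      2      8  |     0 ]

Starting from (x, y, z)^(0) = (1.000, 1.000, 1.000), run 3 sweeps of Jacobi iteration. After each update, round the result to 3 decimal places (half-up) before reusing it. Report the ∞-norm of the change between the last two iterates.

Iteration 1:
  x = (-7 - (-3)·1.000 - (-2)·1.000) / (7) = -0.286
  y = (10 - (-1)·1.000 - (-4)·1.000) / (7) = 2.143
  z = (0 - (4)·1.000 - (2)·1.000) / (8) = -0.750
Iteration 2:
  x = (-7 - (-3)·2.143 - (-2)·-0.750) / (7) = -0.296
  y = (10 - (-1)·-0.286 - (-4)·-0.750) / (7) = 0.959
  z = (0 - (4)·-0.286 - (2)·2.143) / (8) = -0.393
Iteration 3:
  x = (-7 - (-3)·0.959 - (-2)·-0.393) / (7) = -0.701
  y = (10 - (-1)·-0.296 - (-4)·-0.393) / (7) = 1.162
  z = (0 - (4)·-0.296 - (2)·0.959) / (8) = -0.092
Change: (-0.405, 0.203, 0.301) → max |·| = 0.405

0.405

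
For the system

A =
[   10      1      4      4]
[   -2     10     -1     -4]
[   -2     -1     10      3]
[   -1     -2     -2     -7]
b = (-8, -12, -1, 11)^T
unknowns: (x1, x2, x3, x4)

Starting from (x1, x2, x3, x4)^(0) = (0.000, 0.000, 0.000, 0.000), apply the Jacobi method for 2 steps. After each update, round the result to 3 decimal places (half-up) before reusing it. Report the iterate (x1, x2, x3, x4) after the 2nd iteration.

(-0.012, -1.998, 0.091, -1.086)

Iteration 1:
  x1 = (-8 - (1)·0.000 - (4)·0.000 - (4)·0.000) / (10) = -0.800
  x2 = (-12 - (-2)·0.000 - (-1)·0.000 - (-4)·0.000) / (10) = -1.200
  x3 = (-1 - (-2)·0.000 - (-1)·0.000 - (3)·0.000) / (10) = -0.100
  x4 = (11 - (-1)·0.000 - (-2)·0.000 - (-2)·0.000) / (-7) = -1.571
Iteration 2:
  x1 = (-8 - (1)·-1.200 - (4)·-0.100 - (4)·-1.571) / (10) = -0.012
  x2 = (-12 - (-2)·-0.800 - (-1)·-0.100 - (-4)·-1.571) / (10) = -1.998
  x3 = (-1 - (-2)·-0.800 - (-1)·-1.200 - (3)·-1.571) / (10) = 0.091
  x4 = (11 - (-1)·-0.800 - (-2)·-1.200 - (-2)·-0.100) / (-7) = -1.086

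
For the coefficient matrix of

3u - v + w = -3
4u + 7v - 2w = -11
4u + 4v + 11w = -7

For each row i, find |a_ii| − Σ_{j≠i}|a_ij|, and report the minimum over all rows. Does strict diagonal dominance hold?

row 1: |3| − (1+1) = 1
row 2: |7| − (4+2) = 1
row 3: |11| − (4+4) = 3
minimum over rows = 1 → strictly diagonally dominant (convergence guaranteed)

1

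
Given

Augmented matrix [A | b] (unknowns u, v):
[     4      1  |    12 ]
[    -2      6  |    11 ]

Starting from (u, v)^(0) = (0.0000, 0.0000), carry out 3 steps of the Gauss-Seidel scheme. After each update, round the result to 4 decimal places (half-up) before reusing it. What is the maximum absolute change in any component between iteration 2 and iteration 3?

Iteration 1:
  u = (12 - (1)·0.0000) / (4) = 3.0000
  v = (11 - (-2)·3.0000) / (6) = 2.8333
Iteration 2:
  u = (12 - (1)·2.8333) / (4) = 2.2917
  v = (11 - (-2)·2.2917) / (6) = 2.5972
Iteration 3:
  u = (12 - (1)·2.5972) / (4) = 2.3507
  v = (11 - (-2)·2.3507) / (6) = 2.6169
Change: (0.0590, 0.0197) → max |·| = 0.0590

0.0590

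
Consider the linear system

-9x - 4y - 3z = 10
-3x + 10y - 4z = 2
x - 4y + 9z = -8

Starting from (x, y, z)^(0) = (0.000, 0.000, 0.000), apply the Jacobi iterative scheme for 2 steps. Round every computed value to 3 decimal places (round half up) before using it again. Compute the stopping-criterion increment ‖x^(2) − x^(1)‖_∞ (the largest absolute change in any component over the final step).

0.689

Iteration 1:
  x = (10 - (-4)·0.000 - (-3)·0.000) / (-9) = -1.111
  y = (2 - (-3)·0.000 - (-4)·0.000) / (10) = 0.200
  z = (-8 - (1)·0.000 - (-4)·0.000) / (9) = -0.889
Iteration 2:
  x = (10 - (-4)·0.200 - (-3)·-0.889) / (-9) = -0.904
  y = (2 - (-3)·-1.111 - (-4)·-0.889) / (10) = -0.489
  z = (-8 - (1)·-1.111 - (-4)·0.200) / (9) = -0.677
Change: (0.207, -0.689, 0.212) → max |·| = 0.689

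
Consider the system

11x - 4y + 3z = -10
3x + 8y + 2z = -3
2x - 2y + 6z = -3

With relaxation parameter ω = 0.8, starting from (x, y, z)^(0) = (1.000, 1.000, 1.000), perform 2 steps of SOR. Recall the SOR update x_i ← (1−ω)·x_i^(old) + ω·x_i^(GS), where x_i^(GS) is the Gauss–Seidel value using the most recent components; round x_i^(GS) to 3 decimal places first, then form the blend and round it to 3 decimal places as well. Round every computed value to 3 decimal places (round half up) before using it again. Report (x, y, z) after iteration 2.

(-0.839, -0.057, -0.216)

Iteration 1:
  x: GS value = (-10 - (-4)·1.000 - (3)·1.000) / (11) = -0.818;  x ← (1−ω)·1.000 + ω·-0.818 = -0.454
  y: GS value = (-3 - (3)·-0.454 - (2)·1.000) / (8) = -0.455;  y ← (1−ω)·1.000 + ω·-0.455 = -0.164
  z: GS value = (-3 - (2)·-0.454 - (-2)·-0.164) / (6) = -0.403;  z ← (1−ω)·1.000 + ω·-0.403 = -0.122
Iteration 2:
  x: GS value = (-10 - (-4)·-0.164 - (3)·-0.122) / (11) = -0.935;  x ← (1−ω)·-0.454 + ω·-0.935 = -0.839
  y: GS value = (-3 - (3)·-0.839 - (2)·-0.122) / (8) = -0.030;  y ← (1−ω)·-0.164 + ω·-0.030 = -0.057
  z: GS value = (-3 - (2)·-0.839 - (-2)·-0.057) / (6) = -0.239;  z ← (1−ω)·-0.122 + ω·-0.239 = -0.216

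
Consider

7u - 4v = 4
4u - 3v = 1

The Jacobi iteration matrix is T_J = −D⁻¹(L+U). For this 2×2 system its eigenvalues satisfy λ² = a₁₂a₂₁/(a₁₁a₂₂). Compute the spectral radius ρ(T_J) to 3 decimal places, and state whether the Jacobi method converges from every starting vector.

a₁₂a₂₁/(a₁₁a₂₂) = (-4)·(4) / ((7)·(-3)) = 0.761905
ρ = √|0.761905| = √0.761905 = 0.873
ρ < 1, so Jacobi converges

0.873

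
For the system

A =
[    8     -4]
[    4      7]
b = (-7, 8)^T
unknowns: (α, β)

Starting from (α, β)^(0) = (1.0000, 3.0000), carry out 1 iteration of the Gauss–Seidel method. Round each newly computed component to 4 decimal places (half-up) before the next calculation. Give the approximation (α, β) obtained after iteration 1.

Iteration 1:
  α = (-7 - (-4)·3.0000) / (8) = 0.6250
  β = (8 - (4)·0.6250) / (7) = 0.7857

(0.6250, 0.7857)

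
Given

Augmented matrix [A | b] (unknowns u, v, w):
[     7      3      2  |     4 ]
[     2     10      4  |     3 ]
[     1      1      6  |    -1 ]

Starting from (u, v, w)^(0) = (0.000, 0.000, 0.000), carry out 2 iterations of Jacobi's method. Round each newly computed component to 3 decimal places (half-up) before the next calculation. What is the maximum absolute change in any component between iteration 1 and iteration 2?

Iteration 1:
  u = (4 - (3)·0.000 - (2)·0.000) / (7) = 0.571
  v = (3 - (2)·0.000 - (4)·0.000) / (10) = 0.300
  w = (-1 - (1)·0.000 - (1)·0.000) / (6) = -0.167
Iteration 2:
  u = (4 - (3)·0.300 - (2)·-0.167) / (7) = 0.491
  v = (3 - (2)·0.571 - (4)·-0.167) / (10) = 0.253
  w = (-1 - (1)·0.571 - (1)·0.300) / (6) = -0.312
Change: (-0.080, -0.047, -0.145) → max |·| = 0.145

0.145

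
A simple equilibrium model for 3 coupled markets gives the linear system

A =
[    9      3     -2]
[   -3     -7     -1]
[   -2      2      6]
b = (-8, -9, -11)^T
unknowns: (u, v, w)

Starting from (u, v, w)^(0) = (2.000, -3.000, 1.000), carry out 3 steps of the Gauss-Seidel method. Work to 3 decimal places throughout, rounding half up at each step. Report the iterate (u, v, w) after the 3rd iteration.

(-2.357, 2.747, -3.535)

Iteration 1:
  u = (-8 - (3)·-3.000 - (-2)·1.000) / (9) = 0.333
  v = (-9 - (-3)·0.333 - (-1)·1.000) / (-7) = 1.000
  w = (-11 - (-2)·0.333 - (2)·1.000) / (6) = -2.056
Iteration 2:
  u = (-8 - (3)·1.000 - (-2)·-2.056) / (9) = -1.679
  v = (-9 - (-3)·-1.679 - (-1)·-2.056) / (-7) = 2.299
  w = (-11 - (-2)·-1.679 - (2)·2.299) / (6) = -3.159
Iteration 3:
  u = (-8 - (3)·2.299 - (-2)·-3.159) / (9) = -2.357
  v = (-9 - (-3)·-2.357 - (-1)·-3.159) / (-7) = 2.747
  w = (-11 - (-2)·-2.357 - (2)·2.747) / (6) = -3.535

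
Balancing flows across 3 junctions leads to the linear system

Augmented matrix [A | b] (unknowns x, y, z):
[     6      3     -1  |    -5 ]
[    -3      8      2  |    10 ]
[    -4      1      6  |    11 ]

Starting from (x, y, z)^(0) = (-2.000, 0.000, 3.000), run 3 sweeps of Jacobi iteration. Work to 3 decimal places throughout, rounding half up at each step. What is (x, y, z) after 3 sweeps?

Iteration 1:
  x = (-5 - (3)·0.000 - (-1)·3.000) / (6) = -0.333
  y = (10 - (-3)·-2.000 - (2)·3.000) / (8) = -0.250
  z = (11 - (-4)·-2.000 - (1)·0.000) / (6) = 0.500
Iteration 2:
  x = (-5 - (3)·-0.250 - (-1)·0.500) / (6) = -0.625
  y = (10 - (-3)·-0.333 - (2)·0.500) / (8) = 1.000
  z = (11 - (-4)·-0.333 - (1)·-0.250) / (6) = 1.653
Iteration 3:
  x = (-5 - (3)·1.000 - (-1)·1.653) / (6) = -1.058
  y = (10 - (-3)·-0.625 - (2)·1.653) / (8) = 0.602
  z = (11 - (-4)·-0.625 - (1)·1.000) / (6) = 1.250

(-1.058, 0.602, 1.250)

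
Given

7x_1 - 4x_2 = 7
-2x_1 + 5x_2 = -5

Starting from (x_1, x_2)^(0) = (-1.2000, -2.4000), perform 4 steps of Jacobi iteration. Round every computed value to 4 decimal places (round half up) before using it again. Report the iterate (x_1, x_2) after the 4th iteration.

(0.4638, -0.8625)

Iteration 1:
  x_1 = (7 - (-4)·-2.4000) / (7) = -0.3714
  x_2 = (-5 - (-2)·-1.2000) / (5) = -1.4800
Iteration 2:
  x_1 = (7 - (-4)·-1.4800) / (7) = 0.1543
  x_2 = (-5 - (-2)·-0.3714) / (5) = -1.1486
Iteration 3:
  x_1 = (7 - (-4)·-1.1486) / (7) = 0.3437
  x_2 = (-5 - (-2)·0.1543) / (5) = -0.9383
Iteration 4:
  x_1 = (7 - (-4)·-0.9383) / (7) = 0.4638
  x_2 = (-5 - (-2)·0.3437) / (5) = -0.8625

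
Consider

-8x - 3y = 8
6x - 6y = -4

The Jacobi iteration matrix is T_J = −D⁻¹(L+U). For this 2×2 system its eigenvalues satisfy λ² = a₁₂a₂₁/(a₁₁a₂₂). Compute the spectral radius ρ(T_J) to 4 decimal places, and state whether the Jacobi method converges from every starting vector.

0.6124

a₁₂a₂₁/(a₁₁a₂₂) = (-3)·(6) / ((-8)·(-6)) = -0.375000
ρ = √|-0.375000| = √0.375000 = 0.6124
ρ < 1, so Jacobi converges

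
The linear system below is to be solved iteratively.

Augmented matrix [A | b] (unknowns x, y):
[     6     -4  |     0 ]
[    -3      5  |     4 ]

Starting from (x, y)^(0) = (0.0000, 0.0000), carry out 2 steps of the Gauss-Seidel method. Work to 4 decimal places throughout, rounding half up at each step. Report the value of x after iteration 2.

Iteration 1:
  x = (0 - (-4)·0.0000) / (6) = 0.0000
  y = (4 - (-3)·0.0000) / (5) = 0.8000
Iteration 2:
  x = (0 - (-4)·0.8000) / (6) = 0.5333
  y = (4 - (-3)·0.5333) / (5) = 1.1200

0.5333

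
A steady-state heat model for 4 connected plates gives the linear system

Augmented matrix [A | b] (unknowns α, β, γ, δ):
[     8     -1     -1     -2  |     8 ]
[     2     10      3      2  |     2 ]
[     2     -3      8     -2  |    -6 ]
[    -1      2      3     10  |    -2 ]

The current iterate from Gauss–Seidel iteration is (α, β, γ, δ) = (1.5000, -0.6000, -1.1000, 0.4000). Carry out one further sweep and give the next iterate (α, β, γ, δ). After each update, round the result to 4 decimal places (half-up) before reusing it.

One sweep:
  α = (8 - (-1)·-0.6000 - (-1)·-1.1000 - (-2)·0.4000) / (8) = 0.8875
  β = (2 - (2)·0.8875 - (3)·-1.1000 - (2)·0.4000) / (10) = 0.2725
  γ = (-6 - (2)·0.8875 - (-3)·0.2725 - (-2)·0.4000) / (8) = -0.7697
  δ = (-2 - (-1)·0.8875 - (2)·0.2725 - (3)·-0.7697) / (10) = 0.0652

(0.8875, 0.2725, -0.7697, 0.0652)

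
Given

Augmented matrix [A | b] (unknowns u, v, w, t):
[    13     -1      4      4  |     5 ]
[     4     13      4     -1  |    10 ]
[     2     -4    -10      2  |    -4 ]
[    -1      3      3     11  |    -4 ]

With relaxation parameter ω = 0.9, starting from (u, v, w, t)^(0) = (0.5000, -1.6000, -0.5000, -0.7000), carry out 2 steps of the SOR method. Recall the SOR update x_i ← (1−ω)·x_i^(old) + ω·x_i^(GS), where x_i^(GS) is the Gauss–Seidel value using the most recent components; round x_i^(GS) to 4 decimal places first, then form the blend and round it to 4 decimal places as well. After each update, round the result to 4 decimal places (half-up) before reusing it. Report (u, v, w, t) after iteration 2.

(0.5381, 0.5177, 0.1955, -0.5073)

Iteration 1:
  u: GS value = (5 - (-1)·-1.6000 - (4)·-0.5000 - (4)·-0.7000) / (13) = 0.6308;  u ← (1−ω)·0.5000 + ω·0.6308 = 0.6177
  v: GS value = (10 - (4)·0.6177 - (4)·-0.5000 - (-1)·-0.7000) / (13) = 0.6792;  v ← (1−ω)·-1.6000 + ω·0.6792 = 0.4513
  w: GS value = (-4 - (2)·0.6177 - (-4)·0.4513 - (2)·-0.7000) / (-10) = 0.2030;  w ← (1−ω)·-0.5000 + ω·0.2030 = 0.1327
  t: GS value = (-4 - (-1)·0.6177 - (3)·0.4513 - (3)·0.1327) / (11) = -0.4668;  t ← (1−ω)·-0.7000 + ω·-0.4668 = -0.4901
Iteration 2:
  u: GS value = (5 - (-1)·0.4513 - (4)·0.1327 - (4)·-0.4901) / (13) = 0.5293;  u ← (1−ω)·0.6177 + ω·0.5293 = 0.5381
  v: GS value = (10 - (4)·0.5381 - (4)·0.1327 - (-1)·-0.4901) / (13) = 0.5251;  v ← (1−ω)·0.4513 + ω·0.5251 = 0.5177
  w: GS value = (-4 - (2)·0.5381 - (-4)·0.5177 - (2)·-0.4901) / (-10) = 0.2025;  w ← (1−ω)·0.1327 + ω·0.2025 = 0.1955
  t: GS value = (-4 - (-1)·0.5381 - (3)·0.5177 - (3)·0.1955) / (11) = -0.5092;  t ← (1−ω)·-0.4901 + ω·-0.5092 = -0.5073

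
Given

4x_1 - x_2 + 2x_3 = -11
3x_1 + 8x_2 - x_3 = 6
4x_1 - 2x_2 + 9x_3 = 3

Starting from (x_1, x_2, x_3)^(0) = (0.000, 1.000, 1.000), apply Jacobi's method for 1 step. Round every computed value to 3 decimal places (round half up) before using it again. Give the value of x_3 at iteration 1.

0.556

Iteration 1:
  x_1 = (-11 - (-1)·1.000 - (2)·1.000) / (4) = -3.000
  x_2 = (6 - (3)·0.000 - (-1)·1.000) / (8) = 0.875
  x_3 = (3 - (4)·0.000 - (-2)·1.000) / (9) = 0.556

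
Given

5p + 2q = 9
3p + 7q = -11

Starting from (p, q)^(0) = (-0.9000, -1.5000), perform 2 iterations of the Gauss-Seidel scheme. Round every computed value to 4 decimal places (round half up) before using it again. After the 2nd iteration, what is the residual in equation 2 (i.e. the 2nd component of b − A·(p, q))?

Iteration 1:
  p = (9 - (2)·-1.5000) / (5) = 2.4000
  q = (-11 - (3)·2.4000) / (7) = -2.6000
Iteration 2:
  p = (9 - (2)·-2.6000) / (5) = 2.8400
  q = (-11 - (3)·2.8400) / (7) = -2.7886
Residual b − A·x = (0.3772, 0.0002)

0.0002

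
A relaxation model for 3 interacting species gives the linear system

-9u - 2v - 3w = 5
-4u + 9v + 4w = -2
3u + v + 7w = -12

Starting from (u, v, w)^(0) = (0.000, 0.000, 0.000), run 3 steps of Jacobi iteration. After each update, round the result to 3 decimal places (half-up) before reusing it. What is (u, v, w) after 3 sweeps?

(-0.139, 0.448, -1.784)

Iteration 1:
  u = (5 - (-2)·0.000 - (-3)·0.000) / (-9) = -0.556
  v = (-2 - (-4)·0.000 - (4)·0.000) / (9) = -0.222
  w = (-12 - (3)·0.000 - (1)·0.000) / (7) = -1.714
Iteration 2:
  u = (5 - (-2)·-0.222 - (-3)·-1.714) / (-9) = 0.065
  v = (-2 - (-4)·-0.556 - (4)·-1.714) / (9) = 0.292
  w = (-12 - (3)·-0.556 - (1)·-0.222) / (7) = -1.444
Iteration 3:
  u = (5 - (-2)·0.292 - (-3)·-1.444) / (-9) = -0.139
  v = (-2 - (-4)·0.065 - (4)·-1.444) / (9) = 0.448
  w = (-12 - (3)·0.065 - (1)·0.292) / (7) = -1.784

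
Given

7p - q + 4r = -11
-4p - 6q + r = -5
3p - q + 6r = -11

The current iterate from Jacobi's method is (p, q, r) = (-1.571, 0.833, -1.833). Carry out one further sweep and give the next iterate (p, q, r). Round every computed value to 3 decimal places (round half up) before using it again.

One sweep:
  p = (-11 - (-1)·0.833 - (4)·-1.833) / (7) = -0.405
  q = (-5 - (-4)·-1.571 - (1)·-1.833) / (-6) = 1.575
  r = (-11 - (3)·-1.571 - (-1)·0.833) / (6) = -0.909

(-0.405, 1.575, -0.909)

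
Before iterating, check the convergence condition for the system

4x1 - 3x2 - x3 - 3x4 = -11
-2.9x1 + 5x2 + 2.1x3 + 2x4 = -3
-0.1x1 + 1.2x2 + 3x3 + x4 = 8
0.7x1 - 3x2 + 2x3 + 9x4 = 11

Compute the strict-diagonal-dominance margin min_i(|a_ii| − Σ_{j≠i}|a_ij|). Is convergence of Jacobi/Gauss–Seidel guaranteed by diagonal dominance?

-3

row 1: |4| − (3+1+3) = -3
row 2: |5| − (2.9+2.1+2) = -2
row 3: |3| − (0.1+1.2+1) = 0.7
row 4: |9| − (0.7+3+2) = 3.3
minimum over rows = -3 → not strictly diagonally dominant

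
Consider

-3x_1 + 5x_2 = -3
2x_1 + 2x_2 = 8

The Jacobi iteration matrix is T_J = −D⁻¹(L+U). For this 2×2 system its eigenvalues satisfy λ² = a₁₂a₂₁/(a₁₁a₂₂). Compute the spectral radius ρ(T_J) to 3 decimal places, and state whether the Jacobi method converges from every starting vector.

1.291

a₁₂a₂₁/(a₁₁a₂₂) = (5)·(2) / ((-3)·(2)) = -1.666667
ρ = √|-1.666667| = √1.666667 = 1.291
ρ > 1, so Jacobi diverges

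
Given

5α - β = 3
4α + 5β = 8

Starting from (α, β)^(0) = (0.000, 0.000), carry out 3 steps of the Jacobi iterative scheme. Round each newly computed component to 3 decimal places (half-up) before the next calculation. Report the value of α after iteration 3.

Iteration 1:
  α = (3 - (-1)·0.000) / (5) = 0.600
  β = (8 - (4)·0.000) / (5) = 1.600
Iteration 2:
  α = (3 - (-1)·1.600) / (5) = 0.920
  β = (8 - (4)·0.600) / (5) = 1.120
Iteration 3:
  α = (3 - (-1)·1.120) / (5) = 0.824
  β = (8 - (4)·0.920) / (5) = 0.864

0.824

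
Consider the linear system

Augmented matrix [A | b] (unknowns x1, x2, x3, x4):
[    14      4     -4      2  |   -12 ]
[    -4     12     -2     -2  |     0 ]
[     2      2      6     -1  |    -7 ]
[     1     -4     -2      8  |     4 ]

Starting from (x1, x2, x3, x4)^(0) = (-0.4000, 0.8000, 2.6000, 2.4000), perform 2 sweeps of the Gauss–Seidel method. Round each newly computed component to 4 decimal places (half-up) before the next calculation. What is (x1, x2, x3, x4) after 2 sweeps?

Iteration 1:
  x1 = (-12 - (4)·0.8000 - (-4)·2.6000 - (2)·2.4000) / (14) = -0.6857
  x2 = (0 - (-4)·-0.6857 - (-2)·2.6000 - (-2)·2.4000) / (12) = 0.6048
  x3 = (-7 - (2)·-0.6857 - (2)·0.6048 - (-1)·2.4000) / (6) = -0.7397
  x4 = (4 - (1)·-0.6857 - (-4)·0.6048 - (-2)·-0.7397) / (8) = 0.7032
Iteration 2:
  x1 = (-12 - (4)·0.6048 - (-4)·-0.7397 - (2)·0.7032) / (14) = -1.3417
  x2 = (0 - (-4)·-1.3417 - (-2)·-0.7397 - (-2)·0.7032) / (12) = -0.4533
  x3 = (-7 - (2)·-1.3417 - (2)·-0.4533 - (-1)·0.7032) / (6) = -0.4511
  x4 = (4 - (1)·-1.3417 - (-4)·-0.4533 - (-2)·-0.4511) / (8) = 0.3283

(-1.3417, -0.4533, -0.4511, 0.3283)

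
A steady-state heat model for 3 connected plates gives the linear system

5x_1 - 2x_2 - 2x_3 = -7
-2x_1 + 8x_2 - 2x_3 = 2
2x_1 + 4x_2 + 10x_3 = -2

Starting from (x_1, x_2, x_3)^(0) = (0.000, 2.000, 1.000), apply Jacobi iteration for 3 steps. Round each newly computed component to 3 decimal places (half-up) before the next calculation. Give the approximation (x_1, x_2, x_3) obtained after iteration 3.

Iteration 1:
  x_1 = (-7 - (-2)·2.000 - (-2)·1.000) / (5) = -0.200
  x_2 = (2 - (-2)·0.000 - (-2)·1.000) / (8) = 0.500
  x_3 = (-2 - (2)·0.000 - (4)·2.000) / (10) = -1.000
Iteration 2:
  x_1 = (-7 - (-2)·0.500 - (-2)·-1.000) / (5) = -1.600
  x_2 = (2 - (-2)·-0.200 - (-2)·-1.000) / (8) = -0.050
  x_3 = (-2 - (2)·-0.200 - (4)·0.500) / (10) = -0.360
Iteration 3:
  x_1 = (-7 - (-2)·-0.050 - (-2)·-0.360) / (5) = -1.564
  x_2 = (2 - (-2)·-1.600 - (-2)·-0.360) / (8) = -0.240
  x_3 = (-2 - (2)·-1.600 - (4)·-0.050) / (10) = 0.140

(-1.564, -0.240, 0.140)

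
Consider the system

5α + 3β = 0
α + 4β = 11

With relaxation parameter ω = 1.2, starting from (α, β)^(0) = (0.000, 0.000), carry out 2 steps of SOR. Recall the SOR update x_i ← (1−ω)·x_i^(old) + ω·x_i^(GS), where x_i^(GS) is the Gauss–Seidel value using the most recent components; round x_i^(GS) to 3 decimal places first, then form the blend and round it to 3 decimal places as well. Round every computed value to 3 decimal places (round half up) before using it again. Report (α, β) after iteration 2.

(-2.376, 3.353)

Iteration 1:
  α: GS value = (0 - (3)·0.000) / (5) = 0.000;  α ← (1−ω)·0.000 + ω·0.000 = 0.000
  β: GS value = (11 - (1)·0.000) / (4) = 2.750;  β ← (1−ω)·0.000 + ω·2.750 = 3.300
Iteration 2:
  α: GS value = (0 - (3)·3.300) / (5) = -1.980;  α ← (1−ω)·0.000 + ω·-1.980 = -2.376
  β: GS value = (11 - (1)·-2.376) / (4) = 3.344;  β ← (1−ω)·3.300 + ω·3.344 = 3.353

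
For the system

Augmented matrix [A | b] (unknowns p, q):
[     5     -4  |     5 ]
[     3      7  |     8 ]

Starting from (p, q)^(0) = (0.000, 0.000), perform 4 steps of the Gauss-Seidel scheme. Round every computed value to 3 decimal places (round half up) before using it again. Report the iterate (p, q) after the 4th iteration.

Iteration 1:
  p = (5 - (-4)·0.000) / (5) = 1.000
  q = (8 - (3)·1.000) / (7) = 0.714
Iteration 2:
  p = (5 - (-4)·0.714) / (5) = 1.571
  q = (8 - (3)·1.571) / (7) = 0.470
Iteration 3:
  p = (5 - (-4)·0.470) / (5) = 1.376
  q = (8 - (3)·1.376) / (7) = 0.553
Iteration 4:
  p = (5 - (-4)·0.553) / (5) = 1.442
  q = (8 - (3)·1.442) / (7) = 0.525

(1.442, 0.525)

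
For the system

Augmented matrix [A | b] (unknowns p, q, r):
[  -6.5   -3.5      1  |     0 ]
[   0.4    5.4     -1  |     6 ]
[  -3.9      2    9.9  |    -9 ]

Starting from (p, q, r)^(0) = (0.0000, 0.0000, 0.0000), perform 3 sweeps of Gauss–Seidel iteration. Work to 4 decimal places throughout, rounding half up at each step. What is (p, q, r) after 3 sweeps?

(-0.7325, 0.9048, -1.3804)

Iteration 1:
  p = (0 - (-3.5)·0.0000 - (1)·0.0000) / (-6.5) = 0.0000
  q = (6 - (0.4)·0.0000 - (-1)·0.0000) / (5.4) = 1.1111
  r = (-9 - (-3.9)·0.0000 - (2)·1.1111) / (9.9) = -1.1336
Iteration 2:
  p = (0 - (-3.5)·1.1111 - (1)·-1.1336) / (-6.5) = -0.7727
  q = (6 - (0.4)·-0.7727 - (-1)·-1.1336) / (5.4) = 0.9584
  r = (-9 - (-3.9)·-0.7727 - (2)·0.9584) / (9.9) = -1.4071
Iteration 3:
  p = (0 - (-3.5)·0.9584 - (1)·-1.4071) / (-6.5) = -0.7325
  q = (6 - (0.4)·-0.7325 - (-1)·-1.4071) / (5.4) = 0.9048
  r = (-9 - (-3.9)·-0.7325 - (2)·0.9048) / (9.9) = -1.3804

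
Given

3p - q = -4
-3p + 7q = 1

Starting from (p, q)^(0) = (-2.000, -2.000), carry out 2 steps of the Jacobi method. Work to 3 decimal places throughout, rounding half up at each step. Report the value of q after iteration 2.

-0.714

Iteration 1:
  p = (-4 - (-1)·-2.000) / (3) = -2.000
  q = (1 - (-3)·-2.000) / (7) = -0.714
Iteration 2:
  p = (-4 - (-1)·-0.714) / (3) = -1.571
  q = (1 - (-3)·-2.000) / (7) = -0.714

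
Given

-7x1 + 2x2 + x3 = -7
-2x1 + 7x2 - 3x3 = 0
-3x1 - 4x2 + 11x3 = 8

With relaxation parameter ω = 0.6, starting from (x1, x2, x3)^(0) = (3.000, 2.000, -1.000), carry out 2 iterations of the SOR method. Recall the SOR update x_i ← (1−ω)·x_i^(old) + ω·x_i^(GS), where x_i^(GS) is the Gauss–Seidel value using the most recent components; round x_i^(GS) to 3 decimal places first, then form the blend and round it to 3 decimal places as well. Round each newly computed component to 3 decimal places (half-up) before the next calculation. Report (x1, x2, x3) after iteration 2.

(1.625, 0.783, 1.100)

Iteration 1:
  x1: GS value = (-7 - (2)·2.000 - (1)·-1.000) / (-7) = 1.429;  x1 ← (1−ω)·3.000 + ω·1.429 = 2.057
  x2: GS value = (0 - (-2)·2.057 - (-3)·-1.000) / (7) = 0.159;  x2 ← (1−ω)·2.000 + ω·0.159 = 0.895
  x3: GS value = (8 - (-3)·2.057 - (-4)·0.895) / (11) = 1.614;  x3 ← (1−ω)·-1.000 + ω·1.614 = 0.568
Iteration 2:
  x1: GS value = (-7 - (2)·0.895 - (1)·0.568) / (-7) = 1.337;  x1 ← (1−ω)·2.057 + ω·1.337 = 1.625
  x2: GS value = (0 - (-2)·1.625 - (-3)·0.568) / (7) = 0.708;  x2 ← (1−ω)·0.895 + ω·0.708 = 0.783
  x3: GS value = (8 - (-3)·1.625 - (-4)·0.783) / (11) = 1.455;  x3 ← (1−ω)·0.568 + ω·1.455 = 1.100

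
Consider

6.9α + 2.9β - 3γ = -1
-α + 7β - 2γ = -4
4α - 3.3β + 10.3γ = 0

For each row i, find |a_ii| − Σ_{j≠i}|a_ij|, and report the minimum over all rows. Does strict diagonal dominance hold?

row 1: |6.9| − (2.9+3) = 1
row 2: |7| − (1+2) = 4
row 3: |10.3| − (4+3.3) = 3
minimum over rows = 1 → strictly diagonally dominant (convergence guaranteed)

1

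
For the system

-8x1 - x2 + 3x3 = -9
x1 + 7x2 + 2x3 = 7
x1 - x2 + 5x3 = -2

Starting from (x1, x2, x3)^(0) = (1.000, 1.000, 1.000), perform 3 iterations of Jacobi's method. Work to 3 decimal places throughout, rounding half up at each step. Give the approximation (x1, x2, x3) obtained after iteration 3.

Iteration 1:
  x1 = (-9 - (-1)·1.000 - (3)·1.000) / (-8) = 1.375
  x2 = (7 - (1)·1.000 - (2)·1.000) / (7) = 0.571
  x3 = (-2 - (1)·1.000 - (-1)·1.000) / (5) = -0.400
Iteration 2:
  x1 = (-9 - (-1)·0.571 - (3)·-0.400) / (-8) = 0.904
  x2 = (7 - (1)·1.375 - (2)·-0.400) / (7) = 0.918
  x3 = (-2 - (1)·1.375 - (-1)·0.571) / (5) = -0.561
Iteration 3:
  x1 = (-9 - (-1)·0.918 - (3)·-0.561) / (-8) = 0.800
  x2 = (7 - (1)·0.904 - (2)·-0.561) / (7) = 1.031
  x3 = (-2 - (1)·0.904 - (-1)·0.918) / (5) = -0.397

(0.800, 1.031, -0.397)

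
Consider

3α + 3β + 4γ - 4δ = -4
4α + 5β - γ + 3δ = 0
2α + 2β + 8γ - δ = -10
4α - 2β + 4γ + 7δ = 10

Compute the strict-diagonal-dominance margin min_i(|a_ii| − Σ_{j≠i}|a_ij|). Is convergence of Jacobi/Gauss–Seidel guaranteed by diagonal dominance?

-8

row 1: |3| − (3+4+4) = -8
row 2: |5| − (4+1+3) = -3
row 3: |8| − (2+2+1) = 3
row 4: |7| − (4+2+4) = -3
minimum over rows = -8 → not strictly diagonally dominant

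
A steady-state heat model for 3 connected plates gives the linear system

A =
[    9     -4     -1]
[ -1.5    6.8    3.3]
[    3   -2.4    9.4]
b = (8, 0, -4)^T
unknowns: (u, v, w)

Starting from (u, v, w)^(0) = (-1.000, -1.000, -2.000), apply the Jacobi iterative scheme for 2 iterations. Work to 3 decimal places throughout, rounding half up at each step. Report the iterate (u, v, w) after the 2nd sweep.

(1.182, 0.225, -0.305)

Iteration 1:
  u = (8 - (-4)·-1.000 - (-1)·-2.000) / (9) = 0.222
  v = (0 - (-1.5)·-1.000 - (3.3)·-2.000) / (6.8) = 0.750
  w = (-4 - (3)·-1.000 - (-2.4)·-1.000) / (9.4) = -0.362
Iteration 2:
  u = (8 - (-4)·0.750 - (-1)·-0.362) / (9) = 1.182
  v = (0 - (-1.5)·0.222 - (3.3)·-0.362) / (6.8) = 0.225
  w = (-4 - (3)·0.222 - (-2.4)·0.750) / (9.4) = -0.305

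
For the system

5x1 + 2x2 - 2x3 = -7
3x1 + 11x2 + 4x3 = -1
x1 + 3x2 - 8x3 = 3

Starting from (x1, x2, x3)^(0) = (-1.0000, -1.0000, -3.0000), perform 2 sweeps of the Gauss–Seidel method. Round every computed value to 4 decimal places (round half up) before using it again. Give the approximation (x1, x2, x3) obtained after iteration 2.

(-2.0600, 0.4891, -0.4491)

Iteration 1:
  x1 = (-7 - (2)·-1.0000 - (-2)·-3.0000) / (5) = -2.2000
  x2 = (-1 - (3)·-2.2000 - (4)·-3.0000) / (11) = 1.6000
  x3 = (3 - (1)·-2.2000 - (3)·1.6000) / (-8) = -0.0500
Iteration 2:
  x1 = (-7 - (2)·1.6000 - (-2)·-0.0500) / (5) = -2.0600
  x2 = (-1 - (3)·-2.0600 - (4)·-0.0500) / (11) = 0.4891
  x3 = (3 - (1)·-2.0600 - (3)·0.4891) / (-8) = -0.4491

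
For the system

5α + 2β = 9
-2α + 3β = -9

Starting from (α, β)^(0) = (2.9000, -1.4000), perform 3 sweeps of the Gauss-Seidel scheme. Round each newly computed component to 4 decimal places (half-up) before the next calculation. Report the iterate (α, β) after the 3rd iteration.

Iteration 1:
  α = (9 - (2)·-1.4000) / (5) = 2.3600
  β = (-9 - (-2)·2.3600) / (3) = -1.4267
Iteration 2:
  α = (9 - (2)·-1.4267) / (5) = 2.3707
  β = (-9 - (-2)·2.3707) / (3) = -1.4195
Iteration 3:
  α = (9 - (2)·-1.4195) / (5) = 2.3678
  β = (-9 - (-2)·2.3678) / (3) = -1.4215

(2.3678, -1.4215)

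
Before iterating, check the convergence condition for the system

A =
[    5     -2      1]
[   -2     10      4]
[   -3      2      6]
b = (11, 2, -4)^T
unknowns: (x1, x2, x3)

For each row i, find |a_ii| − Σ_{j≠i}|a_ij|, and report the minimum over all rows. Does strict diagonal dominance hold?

1

row 1: |5| − (2+1) = 2
row 2: |10| − (2+4) = 4
row 3: |6| − (3+2) = 1
minimum over rows = 1 → strictly diagonally dominant (convergence guaranteed)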